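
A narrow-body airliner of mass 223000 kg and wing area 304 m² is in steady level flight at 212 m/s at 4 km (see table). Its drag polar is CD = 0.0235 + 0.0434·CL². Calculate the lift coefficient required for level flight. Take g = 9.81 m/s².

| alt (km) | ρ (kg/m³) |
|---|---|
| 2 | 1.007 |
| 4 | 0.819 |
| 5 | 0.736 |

CL = 0.391

At 4 km, from the table: ρ = 0.819 kg/m³.
Weight W = mg = 223000 × 9.81 = 2.1876×10^6 N; in level flight L = W.
q = ½ρv² = ½ × 0.819 × 212² = 18400 Pa.
CL = 2W/(ρv²S) = 2×2.1876×10^6/(0.819×212²×304) = 0.391.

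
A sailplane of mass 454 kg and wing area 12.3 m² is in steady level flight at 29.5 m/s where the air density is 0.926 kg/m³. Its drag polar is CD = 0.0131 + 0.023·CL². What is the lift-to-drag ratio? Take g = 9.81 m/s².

L/D = 28.4

In steady level flight, lift balances weight: W = mg = 454 × 9.81 = 4453.7 N.
Dynamic pressure q = 0.5 × 0.926 × 29.5² = 402.9 Pa.
CL = 2W/(ρv²S) = 2×4453.7/(0.926×29.5²×12.3) = 0.8987.
CD = 0.0131 + 0.023 × 0.8987² = 0.03167.
L/D = CL/CD = 0.8987 / 0.03167 = 28.4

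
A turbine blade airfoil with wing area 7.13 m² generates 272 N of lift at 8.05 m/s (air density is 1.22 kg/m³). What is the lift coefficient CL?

CL = 0.965

From L = ½ρv²S·CL, rearranging gives CL = 2L/(ρv²S).
CL = 2 × 272 / (1.22 × 8.05² × 7.13) = 0.965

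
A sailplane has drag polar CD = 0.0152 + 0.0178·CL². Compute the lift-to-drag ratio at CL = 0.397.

L/D = 22

CD = 0.0152 + 0.0178 × 0.397² = 0.01801
L/D = CL/CD = 0.397 / 0.01801 = 22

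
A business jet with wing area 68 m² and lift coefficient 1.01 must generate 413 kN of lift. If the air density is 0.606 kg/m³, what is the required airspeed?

v = 141 m/s

L = ½ρv²S·CL ⇒ v = √(2L/(ρ·S·CL))
v = √(2 × 4.13×10^5 / (0.606 × 68 × 1.01)) = √19850 = 141 m/s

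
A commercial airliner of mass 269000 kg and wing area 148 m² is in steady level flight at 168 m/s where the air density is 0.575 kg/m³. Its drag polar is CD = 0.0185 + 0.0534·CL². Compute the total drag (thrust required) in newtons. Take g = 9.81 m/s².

D = 3.32×10^5 N

Level flight ⇒ L = W = m·g = 269000 × 9.81 = 2.6389×10^6 N.
q = ½ρv² = ½ × 0.575 × 168² = 8114 Pa.
CL = W/(q·S) = 2.6389×10^6 / (8114 × 148) = 2.197.
CD = 0.0185 + 0.0534 × 2.197² = 0.2763.
D = q·S·CD = 8114 × 148 × 0.2763 = 3.319×10^5 N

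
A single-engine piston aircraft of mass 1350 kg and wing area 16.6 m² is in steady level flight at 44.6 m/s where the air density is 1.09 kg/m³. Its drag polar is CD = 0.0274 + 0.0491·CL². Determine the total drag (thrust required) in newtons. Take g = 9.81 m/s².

D = 972 N

In steady level flight, lift balances weight: W = mg = 1350 × 9.81 = 13244 N.
q = ½ρv² = ½ × 1.09 × 44.6² = 1084 Pa.
CL = W/(q·S) = 13244 / (1084 × 16.6) = 0.7359.
CD = 0.0274 + 0.0491 × 0.7359² = 0.05399.
D = q·S·CD = 1084 × 16.6 × 0.05399 = 971.6 N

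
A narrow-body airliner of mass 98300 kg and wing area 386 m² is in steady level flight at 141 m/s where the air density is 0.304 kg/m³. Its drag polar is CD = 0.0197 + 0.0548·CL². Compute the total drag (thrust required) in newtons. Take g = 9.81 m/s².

Level flight ⇒ L = W = m·g = 98300 × 9.81 = 9.6432×10^5 N.
q = ½ρv² = ½ × 0.304 × 141² = 3022 Pa.
CL = W/(q·S) = 9.6432×10^5 / (3022 × 386) = 0.8267.
CD = 0.0197 + 0.0548 × 0.8267² = 0.05715.
D = q·S·CD = 3022 × 386 × 0.05715 = 66670 N

D = 66700 N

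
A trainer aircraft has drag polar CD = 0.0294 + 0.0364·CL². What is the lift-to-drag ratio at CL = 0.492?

CD = 0.0294 + 0.0364 × 0.492² = 0.03821
L/D = CL/CD = 0.492 / 0.03821 = 12.9

L/D = 12.9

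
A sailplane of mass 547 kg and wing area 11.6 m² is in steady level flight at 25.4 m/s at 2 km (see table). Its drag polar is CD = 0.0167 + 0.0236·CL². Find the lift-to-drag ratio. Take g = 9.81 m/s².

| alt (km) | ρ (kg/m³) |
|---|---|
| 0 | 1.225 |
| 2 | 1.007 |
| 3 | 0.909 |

At 2 km, from the table: ρ = 1.007 kg/m³.
In steady level flight, lift balances weight: W = mg = 547 × 9.81 = 5366.1 N.
q = ½ρv² = ½ × 1.007 × 25.4² = 324.8 Pa.
CL = 2W/(ρv²S) = 2×5366.1/(1.007×25.4²×11.6) = 1.424.
CD = 0.0167 + 0.0236 × 1.424² = 0.06456.
L/D = CL/CD = 1.424 / 0.06456 = 22.1

L/D = 22.1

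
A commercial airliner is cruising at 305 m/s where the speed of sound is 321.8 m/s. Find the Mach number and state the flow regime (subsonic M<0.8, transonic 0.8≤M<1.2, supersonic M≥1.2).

M = v/a = 305 / 321.8 = 0.948
M = 0.948 → transonic.

M = 0.948 (transonic)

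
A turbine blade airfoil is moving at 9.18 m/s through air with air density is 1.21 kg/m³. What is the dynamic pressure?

q = 51 Pa

q = ½ρv² = ½ × 1.21 × 9.18² = 51 Pa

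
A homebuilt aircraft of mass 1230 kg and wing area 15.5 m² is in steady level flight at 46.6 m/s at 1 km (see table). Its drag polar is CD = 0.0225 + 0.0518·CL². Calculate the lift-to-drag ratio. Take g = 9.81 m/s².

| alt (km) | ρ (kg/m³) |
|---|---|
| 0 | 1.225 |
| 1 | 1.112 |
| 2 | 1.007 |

At 1 km, from the table: ρ = 1.112 kg/m³.
Weight W = mg = 1230 × 9.81 = 12066 N; in level flight L = W.
Dynamic pressure q = 0.5 × 1.112 × 46.6² = 1207 Pa.
CL = W/(q·S) = 12066 / (1207 × 15.5) = 0.6448.
CD = 0.0225 + 0.0518 × 0.6448² = 0.04403.
L/D = CL/CD = 0.6448 / 0.04403 = 14.6

L/D = 14.6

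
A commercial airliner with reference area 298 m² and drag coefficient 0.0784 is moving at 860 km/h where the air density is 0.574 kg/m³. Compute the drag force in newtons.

Convert speed: v = 860 km/h ÷ 3.6 = 238.9 m/s.
Dynamic pressure q = ½ρv² = ½ × 0.574 × 238.9² = 16380 Pa.
D = q·S·CD = 16380 × 298 × 0.0784 = 3.83×10^5 N ≈ 383 kN

D = 3.83×10^5 N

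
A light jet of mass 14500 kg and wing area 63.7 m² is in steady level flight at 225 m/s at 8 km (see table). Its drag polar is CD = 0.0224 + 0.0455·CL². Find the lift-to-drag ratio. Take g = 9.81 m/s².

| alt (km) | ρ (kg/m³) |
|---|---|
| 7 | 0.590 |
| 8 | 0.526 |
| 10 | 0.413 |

At 8 km, from the table: ρ = 0.526 kg/m³.
Weight W = mg = 14500 × 9.81 = 1.4224×10^5 N; in level flight L = W.
Dynamic pressure q = 0.5 × 0.526 × 225² = 13310 Pa.
CL = W/(q·S) = 1.4224×10^5 / (13310 × 63.7) = 0.1677.
CD = 0.0224 + 0.0455 × 0.1677² = 0.02368.
L/D = CL/CD = 0.1677 / 0.02368 = 7.08

L/D = 7.08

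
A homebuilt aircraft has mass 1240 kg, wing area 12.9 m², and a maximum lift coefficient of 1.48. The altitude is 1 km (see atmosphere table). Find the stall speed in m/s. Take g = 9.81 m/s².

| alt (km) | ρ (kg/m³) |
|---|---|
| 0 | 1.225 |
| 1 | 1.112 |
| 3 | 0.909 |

V_stall = 33.9 m/s

At 1 km, from the table: ρ = 1.112 kg/m³.
Stall occurs when L = W at CL,max. W = mg = 1240 × 9.81 = 12160 N.
From L = ½ρV²S·CL,max = W: V_stall = √(2W/(ρSCL,max)) = √(2·12160/(1.112·12.9·1.48))
V_stall = √1146 = 33.9 m/s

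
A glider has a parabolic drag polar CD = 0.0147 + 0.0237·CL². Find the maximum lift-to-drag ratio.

(L/D)max = 26.8

For CD = CD0 + K·CL², (L/D)max occurs at CL* = √(CD0/K) and equals 1/(2√(K·CD0)).
(L/D)max = 1/(2√(0.0237 × 0.0147)) = 1/(2 × 0.01867) = 26.8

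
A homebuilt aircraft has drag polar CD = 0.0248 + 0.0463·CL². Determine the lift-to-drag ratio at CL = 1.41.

CD = 0.0248 + 0.0463 × 1.41² = 0.1168
L/D = CL/CD = 1.41 / 0.1168 = 12.1

L/D = 12.1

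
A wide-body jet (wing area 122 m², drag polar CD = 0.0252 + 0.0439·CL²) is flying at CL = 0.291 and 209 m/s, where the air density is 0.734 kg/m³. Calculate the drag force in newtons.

D = 56600 N

CD = 0.0252 + 0.0439 × 0.291² = 0.02892
D = ½ρv²S·CD = ½ × 0.734 × 209² × 122 × 0.02892 = 56600 N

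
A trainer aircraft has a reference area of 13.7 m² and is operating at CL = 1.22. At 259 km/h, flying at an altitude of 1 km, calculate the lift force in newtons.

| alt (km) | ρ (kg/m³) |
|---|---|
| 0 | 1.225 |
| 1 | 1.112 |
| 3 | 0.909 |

L = 48100 N

At 1 km, from the table: ρ = 1.112 kg/m³.
Convert speed: v = 259 km/h ÷ 3.6 = 71.94 m/s.
Dynamic pressure q = ½ρv² = ½ × 1.112 × 71.94² = 2878 Pa.
L = q·S·CL = 2878 × 13.7 × 1.22 = 48100 N ≈ 48.1 kN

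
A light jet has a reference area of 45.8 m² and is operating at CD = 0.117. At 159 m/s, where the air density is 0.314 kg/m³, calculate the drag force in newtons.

D = 21300 N

Dynamic pressure q = ½ρv² = ½ × 0.314 × 159² = 3969 Pa.
D = q·S·CD = 3969 × 45.8 × 0.117 = 21300 N ≈ 21.3 kN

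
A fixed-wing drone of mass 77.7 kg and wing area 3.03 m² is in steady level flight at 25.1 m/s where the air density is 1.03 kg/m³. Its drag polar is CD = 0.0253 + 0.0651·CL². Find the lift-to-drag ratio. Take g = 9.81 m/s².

Level flight ⇒ L = W = m·g = 77.7 × 9.81 = 762.24 N.
Dynamic pressure q = 0.5 × 1.03 × 25.1² = 324.5 Pa.
CL = 2W/(ρv²S) = 2×762.24/(1.03×25.1²×3.03) = 0.7753.
CD = 0.0253 + 0.0651 × 0.7753² = 0.06444.
L/D = CL/CD = 0.7753 / 0.06444 = 12

L/D = 12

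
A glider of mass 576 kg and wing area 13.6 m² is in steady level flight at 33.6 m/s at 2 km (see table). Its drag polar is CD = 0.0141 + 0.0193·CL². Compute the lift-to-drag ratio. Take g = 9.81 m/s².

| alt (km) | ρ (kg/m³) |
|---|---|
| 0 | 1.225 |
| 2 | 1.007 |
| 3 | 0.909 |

L/D = 29.9

At 2 km, from the table: ρ = 1.007 kg/m³.
In steady level flight, lift balances weight: W = mg = 576 × 9.81 = 5650.6 N.
Dynamic pressure q = 0.5 × 1.007 × 33.6² = 568.4 Pa.
CL = W/(q·S) = 5650.6 / (568.4 × 13.6) = 0.7309.
CD = 0.0141 + 0.0193 × 0.7309² = 0.02441.
L/D = CL/CD = 0.7309 / 0.02441 = 29.9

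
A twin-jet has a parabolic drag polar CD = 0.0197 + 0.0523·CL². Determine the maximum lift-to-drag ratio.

(L/D)max = 15.6

For CD = CD0 + K·CL², (L/D)max occurs at CL* = √(CD0/K) and equals 1/(2√(K·CD0)).
(L/D)max = 1/(2√(0.0523 × 0.0197)) = 1/(2 × 0.0321) = 15.6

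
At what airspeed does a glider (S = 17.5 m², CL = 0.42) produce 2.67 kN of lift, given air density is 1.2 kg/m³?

v = 24.6 m/s

L = ½ρv²S·CL ⇒ v = √(2L/(ρ·S·CL))
v = √(2 × 2670 / (1.2 × 17.5 × 0.42)) = √605.4 = 24.6 m/s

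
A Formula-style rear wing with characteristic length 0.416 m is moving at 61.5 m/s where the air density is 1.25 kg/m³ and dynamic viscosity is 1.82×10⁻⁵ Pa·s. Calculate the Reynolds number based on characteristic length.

Re = 1.76×10^6

Re = ρ·v·c/μ = 1.25 × 61.5 × 0.416 / (1.82×10⁻⁵) = 1.76×10^6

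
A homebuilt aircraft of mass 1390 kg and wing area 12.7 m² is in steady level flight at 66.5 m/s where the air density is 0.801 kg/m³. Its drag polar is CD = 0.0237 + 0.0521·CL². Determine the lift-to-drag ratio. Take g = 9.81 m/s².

L/D = 14.1

Level flight ⇒ L = W = m·g = 1390 × 9.81 = 13636 N.
q = ½ρv² = ½ × 0.801 × 66.5² = 1771 Pa.
Required CL = L/(qS) = 13636/(1771·12.7) = 0.6062.
CD = 0.0237 + 0.0521 × 0.6062² = 0.04285.
L/D = CL/CD = 0.6062 / 0.04285 = 14.1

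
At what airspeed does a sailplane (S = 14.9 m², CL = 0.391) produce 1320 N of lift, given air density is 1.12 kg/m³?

v = 20.1 m/s

L = ½ρv²S·CL ⇒ v = √(2L/(ρ·S·CL))
v = √(2 × 1320 / (1.12 × 14.9 × 0.391)) = √404.6 = 20.1 m/s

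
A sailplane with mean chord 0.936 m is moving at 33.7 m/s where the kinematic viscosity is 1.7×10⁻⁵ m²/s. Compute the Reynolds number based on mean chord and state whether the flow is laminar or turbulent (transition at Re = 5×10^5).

Re = 1.86×10^6 (turbulent)

Re = v·c/ν = 33.7 × 0.936 / (1.7×10⁻⁵) = 1.86×10^6
Since 1.86×10^6 > 5×10^5, the flow is turbulent.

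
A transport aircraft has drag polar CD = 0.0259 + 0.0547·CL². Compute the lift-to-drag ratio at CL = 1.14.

L/D = 11.8

CD = 0.0259 + 0.0547 × 1.14² = 0.09699
L/D = CL/CD = 1.14 / 0.09699 = 11.8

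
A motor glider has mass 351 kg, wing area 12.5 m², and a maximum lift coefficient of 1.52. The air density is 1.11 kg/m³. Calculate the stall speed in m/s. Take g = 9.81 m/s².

Weight W = mg = 351 × 9.81 = 3443 N.
V_stall = √(2W/(ρ·S·CL,max)) = √(2 × 3443 / (1.11 × 12.5 × 1.52))
V_stall = √326.5 = 18.1 m/s

V_stall = 18.1 m/s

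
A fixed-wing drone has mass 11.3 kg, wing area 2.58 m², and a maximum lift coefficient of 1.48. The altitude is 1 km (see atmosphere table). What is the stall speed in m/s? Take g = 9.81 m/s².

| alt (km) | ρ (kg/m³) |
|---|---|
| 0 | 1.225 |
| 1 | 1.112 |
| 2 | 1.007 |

V_stall = 7.23 m/s

At 1 km, from the table: ρ = 1.112 kg/m³.
At stall, lift equals weight: L = W = m·g = 11.3 × 9.81 = 110.9 N.
V_stall = √(2W/(ρ·S·CL,max)) = √(2 × 110.9 / (1.112 × 2.58 × 1.48))
V_stall = √52.21 = 7.23 m/s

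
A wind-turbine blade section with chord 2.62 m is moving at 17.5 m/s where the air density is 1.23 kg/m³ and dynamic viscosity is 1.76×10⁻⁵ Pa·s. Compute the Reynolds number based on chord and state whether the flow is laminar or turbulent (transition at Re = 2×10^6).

Re = ρ·v·c/μ = 1.23 × 17.5 × 2.62 / (1.76×10⁻⁵) = 3.2×10^6
Since 3.2×10^6 > 2×10^6, the flow is turbulent.

Re = 3.2×10^6 (turbulent)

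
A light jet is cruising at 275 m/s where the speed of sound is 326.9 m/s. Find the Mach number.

M = v/a = 275 / 326.9 = 0.841

M = 0.841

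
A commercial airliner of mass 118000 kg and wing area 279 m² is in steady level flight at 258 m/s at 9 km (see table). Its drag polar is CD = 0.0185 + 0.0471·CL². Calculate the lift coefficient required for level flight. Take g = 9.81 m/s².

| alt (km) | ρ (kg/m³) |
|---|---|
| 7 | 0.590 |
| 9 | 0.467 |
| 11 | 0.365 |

At 9 km, from the table: ρ = 0.467 kg/m³.
In steady level flight, lift balances weight: W = mg = 118000 × 9.81 = 1.1576×10^6 N.
q = ½ρv² = ½ × 0.467 × 258² = 15540 Pa.
Required CL = L/(qS) = 1.1576×10^6/(15540·279) = 0.2669.

CL = 0.267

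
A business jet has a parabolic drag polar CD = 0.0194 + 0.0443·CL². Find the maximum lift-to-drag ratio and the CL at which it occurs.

For CD = CD0 + K·CL², (L/D)max occurs at CL* = √(CD0/K) and equals 1/(2√(K·CD0)).
(L/D)max = 1/(2√(0.0443 × 0.0194)) = 1/(2 × 0.02932) = 17.1
CL* = √(0.0194/0.0443) = 0.662

(L/D)max = 17.1, at CL = 0.662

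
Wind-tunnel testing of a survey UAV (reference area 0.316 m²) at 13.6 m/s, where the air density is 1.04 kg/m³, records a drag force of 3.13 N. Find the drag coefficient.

CD = 0.103

From D = ½ρv²S·CD, rearranging gives CD = 2D/(ρv²S).
CD = 2 × 3.13 / (1.04 × 13.6² × 0.316) = 0.103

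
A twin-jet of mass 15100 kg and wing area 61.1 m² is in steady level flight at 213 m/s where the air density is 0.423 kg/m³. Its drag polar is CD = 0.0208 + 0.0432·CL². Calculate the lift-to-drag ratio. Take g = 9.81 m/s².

Weight W = mg = 15100 × 9.81 = 1.4813×10^5 N; in level flight L = W.
q = ½ρv² = ½ × 0.423 × 213² = 9596 Pa.
CL = W/(q·S) = 1.4813×10^5 / (9596 × 61.1) = 0.2527.
CD = 0.0208 + 0.0432 × 0.2527² = 0.02356.
L/D = CL/CD = 0.2527 / 0.02356 = 10.7

L/D = 10.7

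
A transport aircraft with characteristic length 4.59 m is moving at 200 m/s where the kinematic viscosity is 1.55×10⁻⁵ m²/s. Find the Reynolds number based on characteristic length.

Re = v·c/ν = 200 × 4.59 / (1.55×10⁻⁵) = 5.92×10^7

Re = 5.92×10^7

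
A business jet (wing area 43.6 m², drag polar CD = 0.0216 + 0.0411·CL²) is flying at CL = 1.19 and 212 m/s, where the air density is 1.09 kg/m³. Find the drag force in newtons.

D = 85200 N

CD = 0.0216 + 0.0411 × 1.19² = 0.0798
D = ½ρv²S·CD = ½ × 1.09 × 212² × 43.6 × 0.0798 = 85200 N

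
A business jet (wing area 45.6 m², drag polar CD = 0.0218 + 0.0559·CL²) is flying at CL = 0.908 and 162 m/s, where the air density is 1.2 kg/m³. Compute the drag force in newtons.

CD = 0.0218 + 0.0559 × 0.908² = 0.06789
D = ½ρv²S·CD = ½ × 1.2 × 162² × 45.6 × 0.06789 = 48700 N

D = 48700 N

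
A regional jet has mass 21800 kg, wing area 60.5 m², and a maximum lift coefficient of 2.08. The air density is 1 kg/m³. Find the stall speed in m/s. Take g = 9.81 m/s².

Stall occurs when L = W at CL,max. W = mg = 21800 × 9.81 = 2.139×10^5 N.
V_stall = √(2W/(ρ·S·CL,max)) = √(2 × 2.139×10^5 / (1 × 60.5 × 2.08))
V_stall = √3399 = 58.3 m/s

V_stall = 58.3 m/s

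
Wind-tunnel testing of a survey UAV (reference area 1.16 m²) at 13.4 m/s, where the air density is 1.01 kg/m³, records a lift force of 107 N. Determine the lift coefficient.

CL = 1.02

From L = ½ρv²S·CL, rearranging gives CL = 2L/(ρv²S).
CL = 2 × 107 / (1.01 × 13.4² × 1.16) = 1.02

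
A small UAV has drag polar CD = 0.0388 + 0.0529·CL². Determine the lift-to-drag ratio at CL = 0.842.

CD = 0.0388 + 0.0529 × 0.842² = 0.0763
L/D = CL/CD = 0.842 / 0.0763 = 11

L/D = 11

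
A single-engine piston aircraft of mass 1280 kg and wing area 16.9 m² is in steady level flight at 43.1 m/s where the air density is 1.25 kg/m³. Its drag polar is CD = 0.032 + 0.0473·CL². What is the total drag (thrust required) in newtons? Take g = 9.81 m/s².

D = 1010 N

Weight W = mg = 1280 × 9.81 = 12557 N; in level flight L = W.
Dynamic pressure q = 0.5 × 1.25 × 43.1² = 1161 Pa.
Required CL = L/(qS) = 12557/(1161·16.9) = 0.64.
CD = 0.032 + 0.0473 × 0.64² = 0.05137.
D = q·S·CD = 1161 × 16.9 × 0.05137 = 1008 N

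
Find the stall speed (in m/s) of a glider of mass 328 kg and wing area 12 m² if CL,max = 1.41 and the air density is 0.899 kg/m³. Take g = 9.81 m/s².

V_stall = 20.6 m/s

Weight W = mg = 328 × 9.81 = 3218 N.
V_stall = √(2W/(ρ·S·CL,max)) = √(2 × 3218 / (0.899 × 12 × 1.41))
V_stall = √423.1 = 20.6 m/s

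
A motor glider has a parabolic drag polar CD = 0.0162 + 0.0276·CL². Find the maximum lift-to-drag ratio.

(L/D)max = 23.6

For CD = CD0 + K·CL², (L/D)max occurs at CL* = √(CD0/K) and equals 1/(2√(K·CD0)).
(L/D)max = 1/(2√(0.0276 × 0.0162)) = 1/(2 × 0.02115) = 23.6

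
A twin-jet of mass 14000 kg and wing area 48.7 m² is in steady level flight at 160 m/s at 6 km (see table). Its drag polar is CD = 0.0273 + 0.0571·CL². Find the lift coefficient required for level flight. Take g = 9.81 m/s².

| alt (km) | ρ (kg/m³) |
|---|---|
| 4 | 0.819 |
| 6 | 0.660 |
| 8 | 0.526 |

CL = 0.334

At 6 km, from the table: ρ = 0.660 kg/m³.
In steady level flight, lift balances weight: W = mg = 14000 × 9.81 = 1.3734×10^5 N.
q = ½ρv² = ½ × 0.66 × 160² = 8448 Pa.
CL = W/(q·S) = 1.3734×10^5 / (8448 × 48.7) = 0.3338.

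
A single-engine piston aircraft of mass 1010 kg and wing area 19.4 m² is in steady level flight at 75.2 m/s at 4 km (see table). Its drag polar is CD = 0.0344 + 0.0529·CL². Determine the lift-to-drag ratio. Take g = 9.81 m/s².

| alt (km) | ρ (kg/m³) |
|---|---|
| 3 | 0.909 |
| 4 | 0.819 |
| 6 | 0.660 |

At 4 km, from the table: ρ = 0.819 kg/m³.
Level flight ⇒ L = W = m·g = 1010 × 9.81 = 9908.1 N.
Dynamic pressure q = 0.5 × 0.819 × 75.2² = 2316 Pa.
Required CL = L/(qS) = 9908.1/(2316·19.4) = 0.2205.
CD = 0.0344 + 0.0529 × 0.2205² = 0.03697.
L/D = CL/CD = 0.2205 / 0.03697 = 5.97

L/D = 5.97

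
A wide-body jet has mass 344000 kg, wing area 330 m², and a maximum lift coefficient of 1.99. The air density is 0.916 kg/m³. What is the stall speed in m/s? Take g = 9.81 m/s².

Stall occurs when L = W at CL,max. W = mg = 344000 × 9.81 = 3.375×10^6 N.
From L = ½ρV²S·CL,max = W: V_stall = √(2W/(ρSCL,max)) = √(2·3.375×10^6/(0.916·330·1.99))
V_stall = √11220 = 106 m/s

V_stall = 106 m/s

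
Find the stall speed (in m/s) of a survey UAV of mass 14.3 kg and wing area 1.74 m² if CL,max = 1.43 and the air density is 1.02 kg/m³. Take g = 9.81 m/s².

V_stall = 10.5 m/s

At stall, lift equals weight: L = W = m·g = 14.3 × 9.81 = 140.3 N.
V_stall = √(2W/(ρ·S·CL,max)) = √(2 × 140.3 / (1.02 × 1.74 × 1.43))
V_stall = √110.5 = 10.5 m/s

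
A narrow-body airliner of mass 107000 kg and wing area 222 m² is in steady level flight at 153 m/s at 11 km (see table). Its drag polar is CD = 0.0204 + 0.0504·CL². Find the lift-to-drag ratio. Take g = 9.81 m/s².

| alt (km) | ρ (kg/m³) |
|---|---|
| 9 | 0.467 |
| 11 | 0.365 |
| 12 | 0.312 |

L/D = 13.5

At 11 km, from the table: ρ = 0.365 kg/m³.
In steady level flight, lift balances weight: W = mg = 107000 × 9.81 = 1.0497×10^6 N.
q = ½ρv² = ½ × 0.365 × 153² = 4272 Pa.
CL = W/(q·S) = 1.0497×10^6 / (4272 × 222) = 1.107.
CD = 0.0204 + 0.0504 × 1.107² = 0.08214.
L/D = CL/CD = 1.107 / 0.08214 = 13.5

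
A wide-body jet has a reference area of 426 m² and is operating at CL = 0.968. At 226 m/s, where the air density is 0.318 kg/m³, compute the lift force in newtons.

L = 3.35×10^6 N

Dynamic pressure q = ½ρv² = ½ × 0.318 × 226² = 8121 Pa.
L = q·S·CL = 8121 × 426 × 0.968 = 3.35×10^6 N ≈ 3350 kN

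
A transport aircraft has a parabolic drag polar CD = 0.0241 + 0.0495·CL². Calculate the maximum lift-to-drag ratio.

For CD = CD0 + K·CL², (L/D)max occurs at CL* = √(CD0/K) and equals 1/(2√(K·CD0)).
(L/D)max = 1/(2√(0.0495 × 0.0241)) = 1/(2 × 0.03454) = 14.5

(L/D)max = 14.5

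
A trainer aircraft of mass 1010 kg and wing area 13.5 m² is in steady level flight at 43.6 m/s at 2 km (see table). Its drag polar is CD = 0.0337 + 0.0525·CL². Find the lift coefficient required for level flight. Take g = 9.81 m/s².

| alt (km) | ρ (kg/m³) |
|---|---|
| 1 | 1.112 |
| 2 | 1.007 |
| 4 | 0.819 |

At 2 km, from the table: ρ = 1.007 kg/m³.
Weight W = mg = 1010 × 9.81 = 9908.1 N; in level flight L = W.
q = ½ρv² = ½ × 1.007 × 43.6² = 957.1 Pa.
CL = W/(q·S) = 9908.1 / (957.1 × 13.5) = 0.7668.

CL = 0.767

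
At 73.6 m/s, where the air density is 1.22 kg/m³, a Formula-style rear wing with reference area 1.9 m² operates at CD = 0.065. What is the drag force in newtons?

D = 408 N

D = ½ρv²S·CD = ½ × 1.22 × 73.6² × 1.9 × 0.065 = 408 N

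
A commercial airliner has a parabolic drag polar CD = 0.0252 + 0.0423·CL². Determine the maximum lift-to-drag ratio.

For CD = CD0 + K·CL², (L/D)max occurs at CL* = √(CD0/K) and equals 1/(2√(K·CD0)).
(L/D)max = 1/(2√(0.0423 × 0.0252)) = 1/(2 × 0.03265) = 15.3

(L/D)max = 15.3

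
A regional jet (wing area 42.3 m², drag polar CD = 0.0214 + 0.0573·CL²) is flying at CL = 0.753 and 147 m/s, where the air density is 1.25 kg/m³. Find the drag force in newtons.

CD = 0.0214 + 0.0573 × 0.753² = 0.05389
D = ½ρv²S·CD = ½ × 1.25 × 147² × 42.3 × 0.05389 = 30800 N

D = 30800 N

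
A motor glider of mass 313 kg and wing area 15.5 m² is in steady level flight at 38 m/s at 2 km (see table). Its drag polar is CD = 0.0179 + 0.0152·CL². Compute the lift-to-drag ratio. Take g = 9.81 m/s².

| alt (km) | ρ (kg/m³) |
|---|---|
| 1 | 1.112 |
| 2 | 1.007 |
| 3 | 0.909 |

L/D = 14.3

At 2 km, from the table: ρ = 1.007 kg/m³.
In steady level flight, lift balances weight: W = mg = 313 × 9.81 = 3070.5 N.
q = ½ρv² = ½ × 1.007 × 38² = 727.1 Pa.
Required CL = L/(qS) = 3070.5/(727.1·15.5) = 0.2725.
CD = 0.0179 + 0.0152 × 0.2725² = 0.01903.
L/D = CL/CD = 0.2725 / 0.01903 = 14.3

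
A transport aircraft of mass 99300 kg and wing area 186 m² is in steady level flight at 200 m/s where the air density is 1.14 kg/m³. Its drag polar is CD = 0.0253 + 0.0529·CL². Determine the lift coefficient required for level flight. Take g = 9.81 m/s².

CL = 0.23

In steady level flight, lift balances weight: W = mg = 99300 × 9.81 = 9.7413×10^5 N.
q = ½ρv² = ½ × 1.14 × 200² = 22800 Pa.
Required CL = L/(qS) = 9.7413×10^5/(22800·186) = 0.2297.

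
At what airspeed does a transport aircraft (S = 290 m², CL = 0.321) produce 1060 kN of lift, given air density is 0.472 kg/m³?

L = ½ρv²S·CL ⇒ v = √(2L/(ρ·S·CL))
v = √(2 × 1.06×10^6 / (0.472 × 290 × 0.321)) = √48250 = 220 m/s

v = 220 m/s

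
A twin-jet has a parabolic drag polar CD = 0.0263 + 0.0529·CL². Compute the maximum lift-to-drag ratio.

(L/D)max = 13.4

For CD = CD0 + K·CL², (L/D)max occurs at CL* = √(CD0/K) and equals 1/(2√(K·CD0)).
(L/D)max = 1/(2√(0.0529 × 0.0263)) = 1/(2 × 0.0373) = 13.4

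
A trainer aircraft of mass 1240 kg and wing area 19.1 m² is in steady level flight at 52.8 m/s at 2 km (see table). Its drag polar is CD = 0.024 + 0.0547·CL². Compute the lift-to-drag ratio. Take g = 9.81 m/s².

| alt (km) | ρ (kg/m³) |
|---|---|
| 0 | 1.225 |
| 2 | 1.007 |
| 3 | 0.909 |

L/D = 12.9

At 2 km, from the table: ρ = 1.007 kg/m³.
Weight W = mg = 1240 × 9.81 = 12164 N; in level flight L = W.
Dynamic pressure q = 0.5 × 1.007 × 52.8² = 1404 Pa.
Required CL = L/(qS) = 12164/(1404·19.1) = 0.4537.
CD = 0.024 + 0.0547 × 0.4537² = 0.03526.
L/D = CL/CD = 0.4537 / 0.03526 = 12.9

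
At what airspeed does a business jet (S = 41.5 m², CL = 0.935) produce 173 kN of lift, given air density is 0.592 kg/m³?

v = 123 m/s

L = ½ρv²S·CL ⇒ v = √(2L/(ρ·S·CL))
v = √(2 × 1.73×10^5 / (0.592 × 41.5 × 0.935)) = √15060 = 123 m/s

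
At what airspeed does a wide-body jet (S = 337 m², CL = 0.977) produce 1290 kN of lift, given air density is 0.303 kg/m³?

v = 161 m/s

L = ½ρv²S·CL ⇒ v = √(2L/(ρ·S·CL))
v = √(2 × 1.29×10^6 / (0.303 × 337 × 0.977)) = √25860 = 161 m/s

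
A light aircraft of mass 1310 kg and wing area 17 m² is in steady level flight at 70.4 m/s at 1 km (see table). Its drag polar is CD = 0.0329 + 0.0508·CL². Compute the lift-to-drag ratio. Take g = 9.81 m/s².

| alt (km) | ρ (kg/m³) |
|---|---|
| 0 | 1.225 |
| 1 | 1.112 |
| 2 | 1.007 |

At 1 km, from the table: ρ = 1.112 kg/m³.
In steady level flight, lift balances weight: W = mg = 1310 × 9.81 = 12851 N.
Dynamic pressure q = 0.5 × 1.112 × 70.4² = 2756 Pa.
Required CL = L/(qS) = 12851/(2756·17) = 0.2743.
CD = 0.0329 + 0.0508 × 0.2743² = 0.03672.
L/D = CL/CD = 0.2743 / 0.03672 = 7.47

L/D = 7.47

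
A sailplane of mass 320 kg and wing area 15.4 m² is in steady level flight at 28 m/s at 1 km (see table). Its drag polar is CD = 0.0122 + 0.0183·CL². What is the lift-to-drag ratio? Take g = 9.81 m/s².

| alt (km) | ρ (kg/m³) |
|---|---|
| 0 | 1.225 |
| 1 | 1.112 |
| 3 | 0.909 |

L/D = 28.9

At 1 km, from the table: ρ = 1.112 kg/m³.
In steady level flight, lift balances weight: W = mg = 320 × 9.81 = 3139.2 N.
q = ½ρv² = ½ × 1.112 × 28² = 435.9 Pa.
Required CL = L/(qS) = 3139.2/(435.9·15.4) = 0.4676.
CD = 0.0122 + 0.0183 × 0.4676² = 0.0162.
L/D = CL/CD = 0.4676 / 0.0162 = 28.9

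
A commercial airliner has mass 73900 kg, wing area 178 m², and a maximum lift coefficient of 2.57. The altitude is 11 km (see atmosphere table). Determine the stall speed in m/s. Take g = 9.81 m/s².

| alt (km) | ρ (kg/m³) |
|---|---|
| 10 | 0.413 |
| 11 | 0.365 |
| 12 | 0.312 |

At 11 km, from the table: ρ = 0.365 kg/m³.
At stall, lift equals weight: L = W = m·g = 73900 × 9.81 = 7.25×10^5 N.
From L = ½ρV²S·CL,max = W: V_stall = √(2W/(ρSCL,max)) = √(2·7.25×10^5/(0.365·178·2.57))
V_stall = √8684 = 93.2 m/s

V_stall = 93.2 m/s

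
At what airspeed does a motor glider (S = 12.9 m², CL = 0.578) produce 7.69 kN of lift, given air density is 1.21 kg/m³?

L = ½ρv²S·CL ⇒ v = √(2L/(ρ·S·CL))
v = √(2 × 7690 / (1.21 × 12.9 × 0.578)) = √1705 = 41.3 m/s

v = 41.3 m/s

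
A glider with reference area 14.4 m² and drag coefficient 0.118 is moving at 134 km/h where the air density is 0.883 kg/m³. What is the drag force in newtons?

Convert speed: v = 134 km/h ÷ 3.6 = 37.22 m/s.
D = ½ρv²S·CD = ½ × 0.883 × 37.22² × 14.4 × 0.118 = 1040 N

D = 1040 N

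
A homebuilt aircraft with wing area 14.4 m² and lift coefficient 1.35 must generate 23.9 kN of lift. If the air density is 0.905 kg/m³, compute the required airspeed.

v = 52.1 m/s

L = ½ρv²S·CL ⇒ v = √(2L/(ρ·S·CL))
v = √(2 × 23900 / (0.905 × 14.4 × 1.35)) = √2717 = 52.1 m/s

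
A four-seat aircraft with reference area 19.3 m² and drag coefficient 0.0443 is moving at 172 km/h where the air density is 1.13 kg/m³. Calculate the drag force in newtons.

D = 1100 N

Convert speed: v = 172 km/h ÷ 3.6 = 47.78 m/s.
D = ½ρv²S·CD = ½ × 1.13 × 47.78² × 19.3 × 0.0443 = 1100 N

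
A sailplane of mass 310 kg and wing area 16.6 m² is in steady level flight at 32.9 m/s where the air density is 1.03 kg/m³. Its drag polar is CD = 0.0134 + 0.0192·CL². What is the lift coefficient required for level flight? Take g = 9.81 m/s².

In steady level flight, lift balances weight: W = mg = 310 × 9.81 = 3041.1 N.
Dynamic pressure q = 0.5 × 1.03 × 32.9² = 557.4 Pa.
CL = 2W/(ρv²S) = 2×3041.1/(1.03×32.9²×16.6) = 0.3286.

CL = 0.329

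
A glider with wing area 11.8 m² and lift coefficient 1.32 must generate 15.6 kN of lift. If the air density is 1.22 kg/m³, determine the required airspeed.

L = ½ρv²S·CL ⇒ v = √(2L/(ρ·S·CL))
v = √(2 × 15600 / (1.22 × 11.8 × 1.32)) = √1642 = 40.5 m/s

v = 40.5 m/s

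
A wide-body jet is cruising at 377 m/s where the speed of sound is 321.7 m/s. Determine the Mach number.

M = 1.17

M = v/a = 377 / 321.7 = 1.17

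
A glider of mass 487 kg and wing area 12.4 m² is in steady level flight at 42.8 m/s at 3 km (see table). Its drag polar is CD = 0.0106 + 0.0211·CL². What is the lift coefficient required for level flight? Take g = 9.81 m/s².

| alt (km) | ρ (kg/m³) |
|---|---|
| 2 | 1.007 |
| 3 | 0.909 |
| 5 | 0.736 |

At 3 km, from the table: ρ = 0.909 kg/m³.
Level flight ⇒ L = W = m·g = 487 × 9.81 = 4777.5 N.
q = ½ρv² = ½ × 0.909 × 42.8² = 832.6 Pa.
CL = 2W/(ρv²S) = 2×4777.5/(0.909×42.8²×12.4) = 0.4628.

CL = 0.463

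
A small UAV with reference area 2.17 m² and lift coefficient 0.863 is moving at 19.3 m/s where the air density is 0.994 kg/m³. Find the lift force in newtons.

L = 347 N

Dynamic pressure q = ½ρv² = ½ × 0.994 × 19.3² = 185.1 Pa.
L = q·S·CL = 185.1 × 2.17 × 0.863 = 347 N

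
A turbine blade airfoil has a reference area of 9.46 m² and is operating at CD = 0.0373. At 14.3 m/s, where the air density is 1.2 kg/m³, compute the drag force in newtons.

Dynamic pressure q = ½ρv² = ½ × 1.2 × 14.3² = 122.7 Pa.
D = q·S·CD = 122.7 × 9.46 × 0.0373 = 43.3 N

D = 43.3 N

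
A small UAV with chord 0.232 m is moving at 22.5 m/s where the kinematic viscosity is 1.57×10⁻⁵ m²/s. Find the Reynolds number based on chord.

Re = 3.32×10^5

Re = v·c/ν = 22.5 × 0.232 / (1.57×10⁻⁵) = 3.32×10^5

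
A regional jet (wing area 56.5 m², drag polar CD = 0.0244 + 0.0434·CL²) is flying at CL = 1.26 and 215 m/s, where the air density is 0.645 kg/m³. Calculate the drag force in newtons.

D = 78600 N

CD = 0.0244 + 0.0434 × 1.26² = 0.0933
D = ½ρv²S·CD = ½ × 0.645 × 215² × 56.5 × 0.0933 = 78600 N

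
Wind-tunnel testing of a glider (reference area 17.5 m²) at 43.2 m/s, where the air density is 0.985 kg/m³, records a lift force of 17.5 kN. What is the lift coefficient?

CL = 1.09

From L = ½ρv²S·CL, rearranging gives CL = 2L/(ρv²S).
CL = 2 × 17500 / (0.985 × 43.2² × 17.5) = 1.09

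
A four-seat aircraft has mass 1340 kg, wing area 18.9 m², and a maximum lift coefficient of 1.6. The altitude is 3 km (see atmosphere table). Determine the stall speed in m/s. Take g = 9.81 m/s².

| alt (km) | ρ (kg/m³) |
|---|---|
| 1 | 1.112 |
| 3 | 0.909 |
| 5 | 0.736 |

V_stall = 30.9 m/s

At 3 km, from the table: ρ = 0.909 kg/m³.
Weight W = mg = 1340 × 9.81 = 13150 N.
From L = ½ρV²S·CL,max = W: V_stall = √(2W/(ρSCL,max)) = √(2·13150/(0.909·18.9·1.6))
V_stall = √956.4 = 30.9 m/s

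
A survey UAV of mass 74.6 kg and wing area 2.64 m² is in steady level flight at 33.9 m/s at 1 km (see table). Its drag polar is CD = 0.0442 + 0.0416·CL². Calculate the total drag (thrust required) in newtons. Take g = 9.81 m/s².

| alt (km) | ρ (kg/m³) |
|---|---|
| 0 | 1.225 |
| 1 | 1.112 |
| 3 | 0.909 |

D = 87.8 N

At 1 km, from the table: ρ = 1.112 kg/m³.
In steady level flight, lift balances weight: W = mg = 74.6 × 9.81 = 731.83 N.
q = ½ρv² = ½ × 1.112 × 33.9² = 639 Pa.
CL = W/(q·S) = 731.83 / (639 × 2.64) = 0.4338.
CD = 0.0442 + 0.0416 × 0.4338² = 0.05203.
D = q·S·CD = 639 × 2.64 × 0.05203 = 87.77 N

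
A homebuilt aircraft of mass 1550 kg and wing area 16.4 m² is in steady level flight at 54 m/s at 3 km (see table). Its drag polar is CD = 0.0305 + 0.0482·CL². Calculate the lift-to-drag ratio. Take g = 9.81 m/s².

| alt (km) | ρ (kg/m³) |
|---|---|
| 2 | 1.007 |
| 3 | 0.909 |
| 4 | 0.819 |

L/D = 12.9

At 3 km, from the table: ρ = 0.909 kg/m³.
In steady level flight, lift balances weight: W = mg = 1550 × 9.81 = 15206 N.
q = ½ρv² = ½ × 0.909 × 54² = 1325 Pa.
CL = 2W/(ρv²S) = 2×15206/(0.909×54²×16.4) = 0.6996.
CD = 0.0305 + 0.0482 × 0.6996² = 0.05409.
L/D = CL/CD = 0.6996 / 0.05409 = 12.9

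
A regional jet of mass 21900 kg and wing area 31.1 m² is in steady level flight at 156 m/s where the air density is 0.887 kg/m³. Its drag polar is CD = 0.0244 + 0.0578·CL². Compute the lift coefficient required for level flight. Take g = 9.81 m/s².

CL = 0.64

Level flight ⇒ L = W = m·g = 21900 × 9.81 = 2.1484×10^5 N.
q = ½ρv² = ½ × 0.887 × 156² = 10790 Pa.
Required CL = L/(qS) = 2.1484×10^5/(10790·31.1) = 0.64.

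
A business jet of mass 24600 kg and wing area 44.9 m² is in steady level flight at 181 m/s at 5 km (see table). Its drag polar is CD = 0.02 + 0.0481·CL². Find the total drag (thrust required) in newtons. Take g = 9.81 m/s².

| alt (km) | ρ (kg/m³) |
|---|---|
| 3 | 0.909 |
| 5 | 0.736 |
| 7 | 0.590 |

D = 16000 N

At 5 km, from the table: ρ = 0.736 kg/m³.
Weight W = mg = 24600 × 9.81 = 2.4133×10^5 N; in level flight L = W.
Dynamic pressure q = 0.5 × 0.736 × 181² = 12060 Pa.
CL = 2W/(ρv²S) = 2×2.4133×10^5/(0.736×181²×44.9) = 0.4458.
CD = 0.02 + 0.0481 × 0.4458² = 0.02956.
D = q·S·CD = 12060 × 44.9 × 0.02956 = 16000 N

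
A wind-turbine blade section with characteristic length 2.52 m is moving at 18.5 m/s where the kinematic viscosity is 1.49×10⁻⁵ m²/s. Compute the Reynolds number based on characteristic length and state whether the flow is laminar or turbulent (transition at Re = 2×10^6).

Re = v·c/ν = 18.5 × 2.52 / (1.49×10⁻⁵) = 3.13×10^6
Since 3.13×10^6 > 2×10^6, the flow is turbulent.

Re = 3.13×10^6 (turbulent)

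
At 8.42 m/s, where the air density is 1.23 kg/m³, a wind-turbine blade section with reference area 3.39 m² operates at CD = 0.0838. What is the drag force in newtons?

D = 12.4 N

D = ½ρv²S·CD = ½ × 1.23 × 8.42² × 3.39 × 0.0838 = 12.4 N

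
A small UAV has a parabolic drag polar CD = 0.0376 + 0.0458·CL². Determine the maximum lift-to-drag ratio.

(L/D)max = 12

For CD = CD0 + K·CL², (L/D)max occurs at CL* = √(CD0/K) and equals 1/(2√(K·CD0)).
(L/D)max = 1/(2√(0.0458 × 0.0376)) = 1/(2 × 0.0415) = 12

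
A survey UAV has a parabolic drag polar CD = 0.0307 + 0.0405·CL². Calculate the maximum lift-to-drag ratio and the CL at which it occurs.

(L/D)max = 14.2, at CL = 0.871

For CD = CD0 + K·CL², (L/D)max occurs at CL* = √(CD0/K) and equals 1/(2√(K·CD0)).
(L/D)max = 1/(2√(0.0405 × 0.0307)) = 1/(2 × 0.03526) = 14.2
CL* = √(0.0307/0.0405) = 0.871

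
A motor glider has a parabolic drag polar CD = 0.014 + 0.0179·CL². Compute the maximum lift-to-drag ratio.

For CD = CD0 + K·CL², (L/D)max occurs at CL* = √(CD0/K) and equals 1/(2√(K·CD0)).
(L/D)max = 1/(2√(0.0179 × 0.014)) = 1/(2 × 0.01583) = 31.6

(L/D)max = 31.6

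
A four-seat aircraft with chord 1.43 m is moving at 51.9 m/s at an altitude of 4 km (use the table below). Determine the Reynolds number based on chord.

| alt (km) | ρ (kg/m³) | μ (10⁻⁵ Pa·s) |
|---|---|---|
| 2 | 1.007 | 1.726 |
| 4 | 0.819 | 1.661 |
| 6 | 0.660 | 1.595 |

Re = 3.66×10^6

At 4 km, from the table: ρ = 0.819 kg/m³, μ = 1.661×10⁻⁵ Pa·s.
Re = ρ·v·c/μ = 0.819 × 51.9 × 1.43 / (1.661×10⁻⁵) = 3.66×10^6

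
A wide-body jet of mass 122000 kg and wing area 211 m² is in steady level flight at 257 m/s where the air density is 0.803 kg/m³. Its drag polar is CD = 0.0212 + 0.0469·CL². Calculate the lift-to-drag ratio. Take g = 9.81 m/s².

L/D = 9.16

In steady level flight, lift balances weight: W = mg = 122000 × 9.81 = 1.1968×10^6 N.
q = ½ρv² = ½ × 0.803 × 257² = 26520 Pa.
Required CL = L/(qS) = 1.1968×10^6/(26520·211) = 0.2139.
CD = 0.0212 + 0.0469 × 0.2139² = 0.02335.
L/D = CL/CD = 0.2139 / 0.02335 = 9.16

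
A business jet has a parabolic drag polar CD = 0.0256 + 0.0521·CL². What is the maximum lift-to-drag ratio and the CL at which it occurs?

For CD = CD0 + K·CL², (L/D)max occurs at CL* = √(CD0/K) and equals 1/(2√(K·CD0)).
(L/D)max = 1/(2√(0.0521 × 0.0256)) = 1/(2 × 0.03652) = 13.7
CL* = √(0.0256/0.0521) = 0.701

(L/D)max = 13.7, at CL = 0.701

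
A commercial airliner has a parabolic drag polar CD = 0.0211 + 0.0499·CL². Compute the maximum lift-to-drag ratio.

For CD = CD0 + K·CL², (L/D)max occurs at CL* = √(CD0/K) and equals 1/(2√(K·CD0)).
(L/D)max = 1/(2√(0.0499 × 0.0211)) = 1/(2 × 0.03245) = 15.4

(L/D)max = 15.4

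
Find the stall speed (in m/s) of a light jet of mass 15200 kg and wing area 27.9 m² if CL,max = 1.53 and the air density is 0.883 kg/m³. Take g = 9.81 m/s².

V_stall = 88.9 m/s

Weight W = mg = 15200 × 9.81 = 1.491×10^5 N.
From L = ½ρV²S·CL,max = W: V_stall = √(2W/(ρSCL,max)) = √(2·1.491×10^5/(0.883·27.9·1.53))
V_stall = √7912 = 88.9 m/s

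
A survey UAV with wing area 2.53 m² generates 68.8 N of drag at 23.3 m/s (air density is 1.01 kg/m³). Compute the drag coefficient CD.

From D = ½ρv²S·CD, rearranging gives CD = 2D/(ρv²S).
CD = 2 × 68.8 / (1.01 × 23.3² × 2.53) = 0.0992

CD = 0.0992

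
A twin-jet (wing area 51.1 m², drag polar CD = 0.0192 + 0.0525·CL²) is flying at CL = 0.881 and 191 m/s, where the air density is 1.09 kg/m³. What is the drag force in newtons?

CD = 0.0192 + 0.0525 × 0.881² = 0.05995
D = ½ρv²S·CD = ½ × 1.09 × 191² × 51.1 × 0.05995 = 60900 N

D = 60900 N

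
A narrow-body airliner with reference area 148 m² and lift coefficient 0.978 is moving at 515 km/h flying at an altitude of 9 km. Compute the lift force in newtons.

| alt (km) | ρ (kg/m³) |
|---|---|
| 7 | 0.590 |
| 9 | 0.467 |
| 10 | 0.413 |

L = 6.92×10^5 N

At 9 km, from the table: ρ = 0.467 kg/m³.
Convert speed: v = 515 km/h ÷ 3.6 = 143.1 m/s.
L = ½ρv²S·CL = ½ × 0.467 × 143.1² × 148 × 0.978 = 6.92×10^5 N ≈ 692 kN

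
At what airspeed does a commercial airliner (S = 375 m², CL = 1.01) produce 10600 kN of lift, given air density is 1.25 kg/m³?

v = 212 m/s

L = ½ρv²S·CL ⇒ v = √(2L/(ρ·S·CL))
v = √(2 × 1.06×10^7 / (1.25 × 375 × 1.01)) = √44780 = 212 m/s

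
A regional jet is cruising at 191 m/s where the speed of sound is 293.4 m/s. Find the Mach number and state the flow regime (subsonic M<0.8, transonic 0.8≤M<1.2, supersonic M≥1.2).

M = 0.651 (subsonic)

M = v/a = 191 / 293.4 = 0.651
M = 0.651 → subsonic.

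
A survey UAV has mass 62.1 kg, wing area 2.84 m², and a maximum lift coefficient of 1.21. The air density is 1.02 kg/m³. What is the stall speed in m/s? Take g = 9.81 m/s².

Stall occurs when L = W at CL,max. W = mg = 62.1 × 9.81 = 609.2 N.
V_stall = √(2W/(ρ·S·CL,max)) = √(2 × 609.2 / (1.02 × 2.84 × 1.21))
V_stall = √347.6 = 18.6 m/s

V_stall = 18.6 m/s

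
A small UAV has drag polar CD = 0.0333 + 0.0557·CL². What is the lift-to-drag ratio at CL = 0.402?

L/D = 9.5

CD = 0.0333 + 0.0557 × 0.402² = 0.0423
L/D = CL/CD = 0.402 / 0.0423 = 9.5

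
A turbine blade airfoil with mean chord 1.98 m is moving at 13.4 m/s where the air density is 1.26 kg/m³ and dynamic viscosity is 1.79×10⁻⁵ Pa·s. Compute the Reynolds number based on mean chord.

Re = ρ·v·c/μ = 1.26 × 13.4 × 1.98 / (1.79×10⁻⁵) = 1.87×10^6

Re = 1.87×10^6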